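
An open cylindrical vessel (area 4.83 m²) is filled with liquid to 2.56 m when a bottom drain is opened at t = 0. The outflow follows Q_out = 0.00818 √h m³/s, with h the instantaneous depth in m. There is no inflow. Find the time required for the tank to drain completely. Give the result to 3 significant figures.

1890 s

A dh/dt = −Q_out = −0.00818 √h.
Separate and integrate: 2(√h − √h₀) = −(0.00818/A) t.
Tank is empty when √h = 0: t_empty = 2A√h₀/0.00818.
t_empty = 2·4.83·√2.56/0.00818 = 9.6600·1.6000/0.00818 = 1889.5 s.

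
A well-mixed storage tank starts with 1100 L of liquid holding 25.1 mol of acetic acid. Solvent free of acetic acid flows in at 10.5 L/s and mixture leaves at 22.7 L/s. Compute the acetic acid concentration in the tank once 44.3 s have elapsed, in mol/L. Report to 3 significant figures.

0.0128 mol/L

Let m(t) be the amount of acetic acid. Volume: V(t) = V₀ + (Q_in − Q_out) t = 1100 − 12.200 t; V(44.3) = 559.54 L.
No acetic acid enters, so dm/dt = −Q_out · (m/V).
dm/m = −Q_out dt/(V₀ − 12.200 t); integrating gives ln(m/m₀) = −(Q_out/(Q_in−Q_out)) ln(V/V₀).
m = m₀ (V₀/V)^(Q_out/(Q_in−Q_out)) = 25.1 × (1100/559.54)^(-1.8607) = 7.1360 mol.
C = m/V = 7.1360/559.54 = 0.012753 mol/L.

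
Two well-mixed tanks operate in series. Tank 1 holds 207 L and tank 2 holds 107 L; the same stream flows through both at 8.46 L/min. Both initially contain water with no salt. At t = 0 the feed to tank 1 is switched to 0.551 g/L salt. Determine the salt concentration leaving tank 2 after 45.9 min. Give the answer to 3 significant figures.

0.392 g/L

Time constants: τᵢ = Vᵢ/Q for each well-mixed tank.
τ₁ = 207/8.46 = 24.468 min; τ₂ = 107/8.46 = 12.648 min.
Solving the cascade with C₁(0)=C₂(0)=0 gives C₂(t) = C_in[1 − (τ₁ e^(−t/τ₁) − τ₂ e^(−t/τ₂))/(τ₁ − τ₂)].
At t = 45.9: e^(−t/τ₁) = 0.15322, e^(−t/τ₂) = 0.026540.
C₂ = 0.551·[1 − (24.468·0.15322 − 12.648·0.026540)/(11.820)] = 0.551·0.71124 = 0.39189 g/L.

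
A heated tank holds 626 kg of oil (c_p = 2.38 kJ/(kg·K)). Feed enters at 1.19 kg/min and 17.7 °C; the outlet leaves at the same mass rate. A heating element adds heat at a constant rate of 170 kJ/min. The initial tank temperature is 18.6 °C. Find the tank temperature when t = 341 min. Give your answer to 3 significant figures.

46.8 °C

First-law balance (no shaft work): M c_p dT/dt = ṁ c_p (T_in − T) + 170.
τ = M/ṁ = 526.05 min; T_ss = T_in + Q̇/(ṁ c_p) = 17.7 + 170/(1.19·2.38) = 77.724 °C.
This is linear first-order; T(t) = T_ss + (T₀ − T_ss) e^(−t/τ).
T(341) = 77.724 + (-59.124)·e^(−341/526.05) = 77.724 + (-59.124)·0.52297 = 46.804 °C.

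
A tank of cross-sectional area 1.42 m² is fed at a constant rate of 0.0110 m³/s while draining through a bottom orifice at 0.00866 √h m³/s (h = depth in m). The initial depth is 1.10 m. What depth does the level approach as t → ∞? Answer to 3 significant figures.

Volume balance on the tank: A dh/dt = Q_in − 0.00866 √h. At steady state dh/dt = 0:
Q_in = 0.00866 √h_ss ⇒ √h_ss = 0.0110/0.00866 = 1.2702.
h_ss = 1.2702² = 1.6134 m. (Since h₀ = 1.10 m < h_ss, the level will rise toward this value.)

1.61 m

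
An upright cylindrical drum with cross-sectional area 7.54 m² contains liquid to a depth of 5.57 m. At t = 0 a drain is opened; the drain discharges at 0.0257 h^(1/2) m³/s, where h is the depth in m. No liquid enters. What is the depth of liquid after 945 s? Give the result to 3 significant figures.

0.562 m

With no inflow, A dh/dt = −0.0257 √h.
∫ h^(−1/2) dh = −(0.0257/A) ∫ dt, giving 2√h = 2√h₀ − (0.0257/A) t.
√h = √5.57 − 0.0257·945/(2·7.54) = 2.3601 − 1.6105 = 0.74957.
h = 0.74957² = 0.56186 m.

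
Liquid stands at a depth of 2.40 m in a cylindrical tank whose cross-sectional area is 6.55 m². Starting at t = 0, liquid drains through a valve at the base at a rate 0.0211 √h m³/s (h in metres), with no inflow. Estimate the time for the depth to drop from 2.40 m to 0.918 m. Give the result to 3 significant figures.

367 s

Accumulation of liquid (constant cross-section A): A dh/dt = −0.0211 √h.
∫ h^(−1/2) dh = −(0.0211/A) ∫ dt, giving 2√h = 2√h₀ − (0.0211/A) t.
t = 2A(√h₀ − √h)/0.0211 = 2·6.55·(√2.40 − √0.918)/0.0211
  = 13.100 × (1.5492 − 0.95812) / 0.0211 = 366.97 s.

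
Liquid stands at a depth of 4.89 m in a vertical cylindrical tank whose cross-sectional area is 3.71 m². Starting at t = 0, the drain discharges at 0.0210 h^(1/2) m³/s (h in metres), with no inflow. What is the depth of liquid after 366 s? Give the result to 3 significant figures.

1.38 m

With no inflow, A dh/dt = −0.0210 √h.
Separate and integrate: 2(√h − √h₀) = −(0.0210/A) t.
√h = √4.89 − 0.0210·366/(2·3.71) = 2.2113 − 1.0358 = 1.1755.
h = 1.1755² = 1.3818 m.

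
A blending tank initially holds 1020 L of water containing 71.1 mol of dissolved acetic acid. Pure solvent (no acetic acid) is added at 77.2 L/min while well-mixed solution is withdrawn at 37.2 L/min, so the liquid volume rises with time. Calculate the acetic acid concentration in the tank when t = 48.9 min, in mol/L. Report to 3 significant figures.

0.00883 mol/L

Total volume: dV/dt = Q_in − Q_out = 40.000 L/min, so V(t) = 1020 + 40.000 t and V(48.9) = 2976.0 L.
Species balance (pure solvent in): dm/dt = −Q_out · m/V(t).
Separate: dm/m = −Q_out dt/V(t) ⇒ ln(m/m₀) = −(Q_out/(Q_in−Q_out)) ln(V/V₀).
m = m₀ (V₀/V)^(Q_out/(Q_in−Q_out)) = 71.1 × (1020/2976.0)^(0.93000) = 26.266 mol.
C = m/V = 26.266/2976.0 = 0.0088258 mol/L.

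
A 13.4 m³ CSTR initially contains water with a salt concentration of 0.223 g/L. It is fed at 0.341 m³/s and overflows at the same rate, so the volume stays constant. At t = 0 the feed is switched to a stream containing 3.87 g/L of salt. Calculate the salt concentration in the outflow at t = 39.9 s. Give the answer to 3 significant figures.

Accumulation = in − out for the solute gives V dC/dt = Q(C_in − C).
Time constant τ = V/Q = 13.4/0.341 = 39.296 s.
Solution: C(t) = C_in + (C₀ − C_in) e^(−t/τ).
C(39.9) = 3.87 + (0.223 − 3.87)·e^(−39.9/39.296) = 3.87 + (-3.6470)·0.36227 = 2.5488 g/L.

2.55 g/L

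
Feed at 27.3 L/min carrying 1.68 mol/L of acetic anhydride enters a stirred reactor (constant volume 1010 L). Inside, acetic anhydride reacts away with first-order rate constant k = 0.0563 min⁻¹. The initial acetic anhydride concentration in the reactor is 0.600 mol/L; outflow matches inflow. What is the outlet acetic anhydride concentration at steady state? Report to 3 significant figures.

0.545 mol/L

Accumulation = in − out − consumed: V dC/dt = Q C_in − Q C − k V C.
At steady state: 0 = Q C_in − (Q + kV) C_ss, so C_ss = Q C_in/(Q + kV).
C_ss = 27.3·1.68/(27.3 + 0.0563·1010) = 45.864/84.163 = 0.54494 mol/L.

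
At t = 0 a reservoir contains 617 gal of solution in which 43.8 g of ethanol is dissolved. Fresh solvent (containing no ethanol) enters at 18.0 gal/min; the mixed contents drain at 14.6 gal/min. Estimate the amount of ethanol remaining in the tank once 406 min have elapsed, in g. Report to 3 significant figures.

0.282 g

Let m(t) be the amount of ethanol. Volume: V(t) = V₀ + (Q_in − Q_out) t = 617 + 3.4000 t; V(406) = 1997.4 gal.
No ethanol enters, so dm/dt = −Q_out · (m/V).
Separate: dm/m = −Q_out dt/V(t) ⇒ ln(m/m₀) = −(Q_out/(Q_in−Q_out)) ln(V/V₀).
m = m₀ (V₀/V)^(Q_out/(Q_in−Q_out)) = 43.8 × (617/1997.4)^(4.2941) = 0.28229 g.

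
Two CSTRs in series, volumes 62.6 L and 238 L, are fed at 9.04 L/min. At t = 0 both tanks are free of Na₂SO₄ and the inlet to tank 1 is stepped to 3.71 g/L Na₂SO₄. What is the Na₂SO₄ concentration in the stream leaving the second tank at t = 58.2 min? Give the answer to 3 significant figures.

3.16 g/L

Species balance on tank i: dCᵢ/dt = (Cᵢ₋₁ − Cᵢ)/τᵢ with τᵢ = Vᵢ/Q.
τ₁ = 62.6/9.04 = 6.9248 min; τ₂ = 238/9.04 = 26.327 min.
Tank 1: C₁ = C_in(1 − e^(−t/τ₁)). Tank 2 (τ₁ ≠ τ₂): C₂ = C_in[1 − (τ₁ e^(−t/τ₁) − τ₂ e^(−t/τ₂))/(τ₁ − τ₂)].
At t = 58.2: e^(−t/τ₁) = 0.00022384, e^(−t/τ₂) = 0.10963.
C₂ = 3.71·[1 − (6.9248·0.00022384 − 26.327·0.10963)/(-19.403)] = 3.71·0.85132 = 3.1584 g/L.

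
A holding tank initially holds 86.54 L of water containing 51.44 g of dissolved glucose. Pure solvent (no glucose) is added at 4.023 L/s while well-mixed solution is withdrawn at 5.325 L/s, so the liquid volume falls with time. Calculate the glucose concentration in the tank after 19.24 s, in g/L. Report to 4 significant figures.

0.2068 g/L

Let m(t) be the amount of glucose. Volume: V(t) = V₀ + (Q_in − Q_out) t = 86.54 − 1.30200 t; V(19.24) = 61.4895 L.
Solute balance: dm/dt = 0 − Q_out C = −Q_out m/V(t).
dm/m = −Q_out dt/(V₀ − 1.30200 t); integrating gives ln(m/m₀) = −(Q_out/(Q_in−Q_out)) ln(V/V₀).
m = m₀ (V₀/V)^(Q_out/(Q_in−Q_out)) = 51.44 × (86.54/61.4895)^(-4.08986) = 12.7145 g.
C = m/V = 12.7145/61.4895 = 0.206776 g/L.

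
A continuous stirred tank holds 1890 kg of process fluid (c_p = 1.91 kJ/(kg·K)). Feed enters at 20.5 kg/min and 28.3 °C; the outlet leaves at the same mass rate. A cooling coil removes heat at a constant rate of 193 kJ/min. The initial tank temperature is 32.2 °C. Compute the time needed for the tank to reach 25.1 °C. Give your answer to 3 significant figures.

150 min

M c_p dT/dt = ṁ c_p (T_in − T) − Q̇.
τ = M/ṁ = 92.195 min; T_ss = T_in − Q̇/(ṁ c_p) = 23.371 °C.
T(t) = T_ss + (T₀ − T_ss) e^(−t/τ). Set T = 25.1:
e^(−t/τ) = (25.1 − 23.371)/(32.2 − 23.371) = 0.19584
t = −92.195 · ln(0.19584) = 150.32 min.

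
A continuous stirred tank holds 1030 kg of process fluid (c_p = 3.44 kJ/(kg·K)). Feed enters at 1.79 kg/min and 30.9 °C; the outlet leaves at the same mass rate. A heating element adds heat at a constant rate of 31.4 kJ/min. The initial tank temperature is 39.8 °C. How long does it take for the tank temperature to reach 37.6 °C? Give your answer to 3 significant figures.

Unsteady energy balance on the tank contents: M c_p dT/dt = ṁ c_p (T_in − T) + 31.4.
τ = M/ṁ = 575.42 min; T_ss = T_in + Q̇/(ṁ c_p) = 35.999 °C.
T(t) = T_ss + (T₀ − T_ss) e^(−t/τ). Set T = 37.6:
e^(−t/τ) = (37.6 − 35.999)/(39.8 − 35.999) = 0.42115
t = −575.42 · ln(0.42115) = 497.61 min.

498 min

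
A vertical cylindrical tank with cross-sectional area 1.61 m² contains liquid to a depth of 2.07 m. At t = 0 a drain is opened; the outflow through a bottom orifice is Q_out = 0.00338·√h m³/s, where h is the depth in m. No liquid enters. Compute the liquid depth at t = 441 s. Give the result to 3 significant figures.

With no inflow, A dh/dt = −0.00338 √h.
∫ h^(−1/2) dh = −(0.00338/A) ∫ dt, giving 2√h = 2√h₀ − (0.00338/A) t.
√h = √2.07 − 0.00338·441/(2·1.61) = 1.4387 − 0.46291 = 0.97584.
h = 0.97584² = 0.95226 m.

0.952 m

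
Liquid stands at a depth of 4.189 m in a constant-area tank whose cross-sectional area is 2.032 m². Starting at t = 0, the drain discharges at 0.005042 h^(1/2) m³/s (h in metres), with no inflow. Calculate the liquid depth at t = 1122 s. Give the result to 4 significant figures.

0.4286 m

A dh/dt = −Q_out = −0.005042 √h.
This is separable: 2 d(√h)/dt = −0.005042/A, so √h = √h₀ − (0.005042/(2A)) t.
√h = √4.189 − 0.005042·1122/(2·2.032) = 2.04670 − 1.39201 = 0.654696.
h = 0.654696² = 0.428627 m.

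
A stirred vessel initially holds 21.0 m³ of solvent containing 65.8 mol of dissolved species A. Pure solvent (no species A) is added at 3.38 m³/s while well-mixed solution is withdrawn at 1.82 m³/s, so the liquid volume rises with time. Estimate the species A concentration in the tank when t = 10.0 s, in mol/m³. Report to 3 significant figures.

Let m(t) be the amount of species A. Volume: V(t) = V₀ + (Q_in − Q_out) t = 21.0 + 1.5600 t; V(10.0) = 36.600 m³.
Species balance (pure solvent in): dm/dt = −Q_out · m/V(t).
dm/m = −Q_out dt/(V₀ + 1.5600 t); integrating gives ln(m/m₀) = −(Q_out/(Q_in−Q_out)) ln(V/V₀).
m = m₀ (V₀/V)^(Q_out/(Q_in−Q_out)) = 65.8 × (21.0/36.600)^(1.1667) = 34.415 mol.
C = m/V = 34.415/36.600 = 0.94031 mol/m³.

0.940 mol/m³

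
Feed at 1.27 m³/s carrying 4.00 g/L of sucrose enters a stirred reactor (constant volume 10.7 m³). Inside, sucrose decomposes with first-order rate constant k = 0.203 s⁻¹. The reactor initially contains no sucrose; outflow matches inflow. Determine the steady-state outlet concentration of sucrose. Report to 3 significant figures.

1.48 g/L

Species balance: V dC/dt = Q C_in − Q C − k V C.
Steady state (dC/dt = 0): C_ss = Q C_in/(Q + kV) = C_in/(1 + kV/Q).
C_ss = 1.27·4.00/(1.27 + 0.203·10.7) = 5.0800/3.4421 = 1.4758 g/L.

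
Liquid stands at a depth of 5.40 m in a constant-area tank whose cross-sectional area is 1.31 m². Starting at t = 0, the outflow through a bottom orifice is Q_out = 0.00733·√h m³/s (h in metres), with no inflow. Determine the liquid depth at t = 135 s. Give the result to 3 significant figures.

3.79 m

A dh/dt = −Q_out = −0.00733 √h.
This is separable: 2 d(√h)/dt = −0.00733/A, so √h = √h₀ − (0.00733/(2A)) t.
√h = √5.40 − 0.00733·135/(2·1.31) = 2.3238 − 0.37769 = 1.9461.
h = 1.9461² = 3.7873 m.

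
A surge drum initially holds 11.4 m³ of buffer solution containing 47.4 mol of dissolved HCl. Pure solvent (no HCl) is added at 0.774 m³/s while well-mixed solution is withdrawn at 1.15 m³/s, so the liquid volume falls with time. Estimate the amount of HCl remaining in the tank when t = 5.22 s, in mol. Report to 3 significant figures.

26.6 mol

Total volume: dV/dt = Q_in − Q_out = -0.37600 m³/s, so V(t) = 11.4 − 0.37600 t and V(5.22) = 9.4373 m³.
Solute balance: dm/dt = 0 − Q_out C = −Q_out m/V(t).
dm/m = −Q_out dt/(V₀ − 0.37600 t); integrating gives ln(m/m₀) = −(Q_out/(Q_in−Q_out)) ln(V/V₀).
m = m₀ (V₀/V)^(Q_out/(Q_in−Q_out)) = 47.4 × (11.4/9.4373)^(-3.0585) = 26.595 mol.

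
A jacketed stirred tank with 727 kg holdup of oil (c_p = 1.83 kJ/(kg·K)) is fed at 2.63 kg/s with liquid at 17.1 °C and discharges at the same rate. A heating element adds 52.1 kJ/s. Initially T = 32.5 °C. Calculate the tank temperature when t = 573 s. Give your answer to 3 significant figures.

Unsteady energy balance on the tank contents: M c_p dT/dt = ṁ c_p (T_in − T) + 52.1.
Rearrange: dT/dt = (T_ss − T)/τ with τ = M/ṁ = 276.43 s and T_ss = T_in + Q̇/(ṁ c_p) = 27.925 °C.
T approaches T_ss exponentially: T(t) = T_ss + (T₀ − T_ss) e^(−t/τ).
T(573) = 27.925 + (4.5749)·e^(−573/276.43) = 27.925 + (4.5749)·0.12582 = 28.501 °C.

28.5 °C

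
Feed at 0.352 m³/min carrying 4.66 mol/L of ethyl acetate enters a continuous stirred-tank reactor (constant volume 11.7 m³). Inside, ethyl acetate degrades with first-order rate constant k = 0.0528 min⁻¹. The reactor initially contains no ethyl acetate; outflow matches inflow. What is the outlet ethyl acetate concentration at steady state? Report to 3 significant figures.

Accumulation = in − out − consumed: V dC/dt = Q C_in − Q C − k V C.
At steady state: 0 = Q C_in − (Q + kV) C_ss, so C_ss = Q C_in/(Q + kV).
C_ss = 0.352·4.66/(0.352 + 0.0528·11.7) = 1.6403/0.96976 = 1.6915 mol/L.

1.69 mol/L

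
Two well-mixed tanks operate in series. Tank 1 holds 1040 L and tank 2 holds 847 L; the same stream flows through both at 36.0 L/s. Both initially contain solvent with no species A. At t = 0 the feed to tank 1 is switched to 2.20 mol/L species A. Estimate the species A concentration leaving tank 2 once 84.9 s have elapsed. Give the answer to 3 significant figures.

1.83 mol/L

Time constants: τᵢ = Vᵢ/Q for each well-mixed tank.
τ₁ = 1040/36.0 = 28.889 s; τ₂ = 847/36.0 = 23.528 s.
Solving the cascade with C₁(0)=C₂(0)=0 gives C₂(t) = C_in[1 − (τ₁ e^(−t/τ₁) − τ₂ e^(−t/τ₂))/(τ₁ − τ₂)].
At t = 84.9: e^(−t/τ₁) = 0.052927, e^(−t/τ₂) = 0.027092.
C₂ = 2.20·[1 − (28.889·0.052927 − 23.528·0.027092)/(5.3611)] = 2.20·0.83370 = 1.8341 mol/L.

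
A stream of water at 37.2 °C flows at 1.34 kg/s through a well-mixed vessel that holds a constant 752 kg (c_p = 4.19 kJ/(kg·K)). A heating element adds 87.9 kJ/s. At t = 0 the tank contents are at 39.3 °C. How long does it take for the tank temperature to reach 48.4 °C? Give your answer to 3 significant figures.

First-law balance (no shaft work): M c_p dT/dt = ṁ c_p (T_in − T) + 87.9.
τ = M/ṁ = 561.19 s; T_ss = T_in + Q̇/(ṁ c_p) = 52.856 °C.
T(t) = T_ss + (T₀ − T_ss) e^(−t/τ). Set T = 48.4:
e^(−t/τ) = (48.4 − 52.856)/(39.3 − 52.856) = 0.32869
t = −561.19 · ln(0.32869) = 624.40 s.

624 s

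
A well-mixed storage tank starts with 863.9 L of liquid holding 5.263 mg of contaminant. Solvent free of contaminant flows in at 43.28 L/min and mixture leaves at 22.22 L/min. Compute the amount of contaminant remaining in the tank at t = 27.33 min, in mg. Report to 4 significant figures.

Total volume: dV/dt = Q_in − Q_out = 21.0600 L/min, so V(t) = 863.9 + 21.0600 t and V(27.33) = 1439.47 L.
Solute balance: dm/dt = 0 − Q_out C = −Q_out m/V(t).
dm/m = −Q_out dt/(V₀ + 21.0600 t); integrating gives ln(m/m₀) = −(Q_out/(Q_in−Q_out)) ln(V/V₀).
m = m₀ (V₀/V)^(Q_out/(Q_in−Q_out)) = 5.263 × (863.9/1439.47)^(1.05508) = 3.07101 mg.

3.071 mg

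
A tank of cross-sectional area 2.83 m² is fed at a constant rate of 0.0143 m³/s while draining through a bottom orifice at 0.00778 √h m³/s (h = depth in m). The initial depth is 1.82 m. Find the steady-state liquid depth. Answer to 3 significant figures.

A dh/dt = Q_in − 0.00778 √h. Steady state requires inflow = outflow:
Q_in = 0.00778 √h_ss ⇒ √h_ss = 0.0143/0.00778 = 1.8380.
h_ss = 1.8380² = 3.3784 m. (Since h₀ = 1.82 m < h_ss, the level will rise toward this value.)

3.38 m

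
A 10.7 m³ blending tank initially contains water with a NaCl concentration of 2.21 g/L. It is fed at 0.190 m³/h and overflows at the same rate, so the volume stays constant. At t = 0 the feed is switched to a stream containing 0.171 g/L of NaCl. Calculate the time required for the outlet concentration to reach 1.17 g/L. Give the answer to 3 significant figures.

Species balance: V dC/dt = Q(C_in − C) ⇒ τ = V/Q = 56.316 h.
C(t) = C_in + (C₀ − C_in) e^(−t/τ). Set C = 1.17 and solve for t:
e^(−t/τ) = (C − C_in)/(C₀ − C_in) = (1.17 − 0.171)/(2.21 − 0.171) = 0.48995
t = −τ ln(…) = 56.316 × 0.71346 = 40.179 h.

40.2 h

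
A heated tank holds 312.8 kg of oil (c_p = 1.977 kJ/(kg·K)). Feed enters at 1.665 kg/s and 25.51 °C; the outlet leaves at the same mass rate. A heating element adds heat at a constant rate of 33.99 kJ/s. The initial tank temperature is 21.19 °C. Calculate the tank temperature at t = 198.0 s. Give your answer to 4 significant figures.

30.73 °C

Energy balance: M c_p dT/dt = ṁ c_p (T_in − T) + 33.99.
τ = M/ṁ = 187.868 s; T_ss = T_in + Q̇/(ṁ c_p) = 25.51 + 33.99/(1.665·1.977) = 35.8360 °C.
This is linear first-order; T(t) = T_ss + (T₀ − T_ss) e^(−t/τ).
T(198.0) = 35.8360 + (-14.6460)·e^(−198.0/187.868) = 35.8360 + (-14.6460)·0.348564 = 30.7309 °C.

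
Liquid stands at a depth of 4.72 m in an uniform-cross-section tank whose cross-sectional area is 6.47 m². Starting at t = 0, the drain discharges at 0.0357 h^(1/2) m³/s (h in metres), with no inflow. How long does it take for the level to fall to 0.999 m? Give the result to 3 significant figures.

With no inflow, A dh/dt = −0.0357 √h.
Separate and integrate: 2(√h − √h₀) = −(0.0357/A) t.
t = 2A(√h₀ − √h)/0.0357 = 2·6.47·(√4.72 − √0.999)/0.0357
  = 12.940 × (2.1726 − 0.99950) / 0.0357 = 425.19 s.

425 s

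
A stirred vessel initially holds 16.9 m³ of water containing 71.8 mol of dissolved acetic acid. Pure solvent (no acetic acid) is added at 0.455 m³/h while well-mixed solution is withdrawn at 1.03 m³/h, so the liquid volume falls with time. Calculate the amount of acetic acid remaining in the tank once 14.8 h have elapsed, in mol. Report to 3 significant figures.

20.5 mol

Total volume: dV/dt = Q_in − Q_out = -0.57500 m³/h, so V(t) = 16.9 − 0.57500 t and V(14.8) = 8.3900 m³.
Solute balance: dm/dt = 0 − Q_out C = −Q_out m/V(t).
dm/m = −Q_out dt/(V₀ − 0.57500 t); integrating gives ln(m/m₀) = −(Q_out/(Q_in−Q_out)) ln(V/V₀).
m = m₀ (V₀/V)^(Q_out/(Q_in−Q_out)) = 71.8 × (16.9/8.3900)^(-1.7913) = 20.481 mol.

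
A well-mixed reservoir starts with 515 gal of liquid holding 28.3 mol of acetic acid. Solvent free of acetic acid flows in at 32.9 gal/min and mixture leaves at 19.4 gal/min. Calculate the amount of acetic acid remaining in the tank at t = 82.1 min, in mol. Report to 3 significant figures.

5.44 mol

Let m(t) be the amount of acetic acid. Volume: V(t) = V₀ + (Q_in − Q_out) t = 515 + 13.500 t; V(82.1) = 1623.3 gal.
Solute balance: dm/dt = 0 − Q_out C = −Q_out m/V(t).
Separate: dm/m = −Q_out dt/V(t) ⇒ ln(m/m₀) = −(Q_out/(Q_in−Q_out)) ln(V/V₀).
m = m₀ (V₀/V)^(Q_out/(Q_in−Q_out)) = 28.3 × (515/1623.3)^(1.4370) = 5.4359 mol.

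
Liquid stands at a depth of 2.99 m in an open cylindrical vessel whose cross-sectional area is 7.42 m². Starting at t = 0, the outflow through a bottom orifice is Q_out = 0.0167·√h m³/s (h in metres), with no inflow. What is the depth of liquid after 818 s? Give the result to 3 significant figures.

A dh/dt = −Q_out = −0.0167 √h.
This is separable: 2 d(√h)/dt = −0.0167/A, so √h = √h₀ − (0.0167/(2A)) t.
√h = √2.99 − 0.0167·818/(2·7.42) = 1.7292 − 0.92053 = 0.80864.
h = 0.80864² = 0.65389 m.

0.654 m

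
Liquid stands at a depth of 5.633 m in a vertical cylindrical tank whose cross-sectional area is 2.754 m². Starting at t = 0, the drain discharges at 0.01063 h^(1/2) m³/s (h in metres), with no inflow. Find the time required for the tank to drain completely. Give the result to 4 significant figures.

With no inflow, A dh/dt = −0.01063 √h.
∫ h^(−1/2) dh = −(0.01063/A) ∫ dt, giving 2√h = 2√h₀ − (0.01063/A) t.
Set h = 0: 2√h₀ = (0.01063/A) t_empty ⇒ t_empty = 2A√h₀/0.01063.
t_empty = 2·2.754·√5.633/0.01063 = 5.50800·2.37339/0.01063 = 1229.79 s.

1230 s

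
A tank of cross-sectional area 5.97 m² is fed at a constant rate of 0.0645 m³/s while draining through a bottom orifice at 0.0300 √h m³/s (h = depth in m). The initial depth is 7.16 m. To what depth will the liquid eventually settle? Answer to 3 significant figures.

4.62 m

Level balance: A dh/dt = 0.0645 − 0.0300 √h. Setting dh/dt = 0:
Q_in = 0.0300 √h_ss ⇒ √h_ss = 0.0645/0.0300 = 2.1500.
h_ss = 2.1500² = 4.6225 m. (Since h₀ = 7.16 m > h_ss, the level will fall toward this value.)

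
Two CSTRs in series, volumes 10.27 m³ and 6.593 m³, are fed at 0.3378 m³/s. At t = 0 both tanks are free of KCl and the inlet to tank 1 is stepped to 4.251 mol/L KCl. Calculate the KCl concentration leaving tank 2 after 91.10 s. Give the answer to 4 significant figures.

Time constants: τᵢ = Vᵢ/Q for each well-mixed tank.
τ₁ = 10.27/0.3378 = 30.4026 s; τ₂ = 6.593/0.3378 = 19.5175 s.
Solving the cascade with C₁(0)=C₂(0)=0 gives C₂(t) = C_in[1 − (τ₁ e^(−t/τ₁) − τ₂ e^(−t/τ₂))/(τ₁ − τ₂)].
At t = 91.10: e^(−t/τ₁) = 0.0499639, e^(−t/τ₂) = 0.00939466.
C₂ = 4.251·[1 − (30.4026·0.0499639 − 19.5175·0.00939466)/(10.8851)] = 4.251·0.877294 = 3.72938 mol/L.

3.729 mol/L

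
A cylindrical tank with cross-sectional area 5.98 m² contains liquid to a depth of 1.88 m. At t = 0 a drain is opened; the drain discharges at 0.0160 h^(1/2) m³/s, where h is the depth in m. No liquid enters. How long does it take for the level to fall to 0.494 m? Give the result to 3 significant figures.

500 s

With no inflow, A dh/dt = −0.0160 √h.
∫ h^(−1/2) dh = −(0.0160/A) ∫ dt, giving 2√h = 2√h₀ − (0.0160/A) t.
t = 2A(√h₀ − √h)/0.0160 = 2·5.98·(√1.88 − √0.494)/0.0160
  = 11.960 × (1.3711 − 0.70285) / 0.0160 = 499.54 s.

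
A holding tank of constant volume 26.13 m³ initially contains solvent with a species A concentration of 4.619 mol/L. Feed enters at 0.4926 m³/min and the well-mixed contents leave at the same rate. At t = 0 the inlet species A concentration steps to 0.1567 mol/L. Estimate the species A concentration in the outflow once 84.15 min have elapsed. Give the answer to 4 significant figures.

Species balance on the tank: V dC/dt = Q(C_in − C).
Time constant τ = V/Q = 26.13/0.4926 = 53.0451 min.
C approaches C_in exponentially: C(t) = C_in + (C₀ − C_in) e^(−t/τ).
C(84.15) = 0.1567 + (4.619 − 0.1567)·e^(−84.15/53.0451) = 0.1567 + (4.46230)·0.204664 = 1.06997 mol/L.

1.070 mol/L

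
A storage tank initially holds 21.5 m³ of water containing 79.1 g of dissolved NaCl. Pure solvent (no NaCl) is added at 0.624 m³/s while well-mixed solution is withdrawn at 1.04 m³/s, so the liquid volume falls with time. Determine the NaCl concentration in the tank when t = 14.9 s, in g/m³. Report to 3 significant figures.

2.21 g/m³

Let m(t) be the amount of NaCl. Volume: V(t) = V₀ + (Q_in − Q_out) t = 21.5 − 0.41600 t; V(14.9) = 15.302 m³.
Species balance (pure solvent in): dm/dt = −Q_out · m/V(t).
Separate: dm/m = −Q_out dt/V(t) ⇒ ln(m/m₀) = −(Q_out/(Q_in−Q_out)) ln(V/V₀).
m = m₀ (V₀/V)^(Q_out/(Q_in−Q_out)) = 79.1 × (21.5/15.302)^(-2.5000) = 33.800 g.
C = m/V = 33.800/15.302 = 2.2089 g/m³.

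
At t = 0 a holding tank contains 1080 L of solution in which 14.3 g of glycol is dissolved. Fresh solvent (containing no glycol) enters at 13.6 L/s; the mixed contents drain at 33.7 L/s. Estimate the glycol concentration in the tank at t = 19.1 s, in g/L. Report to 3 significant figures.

0.00984 g/L

Total volume: dV/dt = Q_in − Q_out = -20.100 L/s, so V(t) = 1080 − 20.100 t and V(19.1) = 696.09 L.
Solute balance: dm/dt = 0 − Q_out C = −Q_out m/V(t).
Separate: dm/m = −Q_out dt/V(t) ⇒ ln(m/m₀) = −(Q_out/(Q_in−Q_out)) ln(V/V₀).
m = m₀ (V₀/V)^(Q_out/(Q_in−Q_out)) = 14.3 × (1080/696.09)^(-1.6766) = 6.8471 g.
C = m/V = 6.8471/696.09 = 0.0098365 g/L.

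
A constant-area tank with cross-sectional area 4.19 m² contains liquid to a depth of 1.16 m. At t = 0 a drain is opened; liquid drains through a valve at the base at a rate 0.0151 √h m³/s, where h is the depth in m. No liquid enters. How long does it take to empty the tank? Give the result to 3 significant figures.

With no inflow, A dh/dt = −0.0151 √h.
∫ h^(−1/2) dh = −(0.0151/A) ∫ dt, giving 2√h = 2√h₀ − (0.0151/A) t.
Set h = 0: 2√h₀ = (0.0151/A) t_empty ⇒ t_empty = 2A√h₀/0.0151.
t_empty = 2·4.19·√1.16/0.0151 = 8.3800·1.0770/0.0151 = 597.72 s.

598 s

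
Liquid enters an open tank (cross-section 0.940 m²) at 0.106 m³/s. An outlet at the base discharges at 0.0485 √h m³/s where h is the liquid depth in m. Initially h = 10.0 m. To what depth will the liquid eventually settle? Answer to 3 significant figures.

4.78 m

Unsteady balance on liquid volume: A dh/dt = Q_in − 0.0485 √h. At steady state dh/dt = 0:
Q_in = 0.0485 √h_ss ⇒ √h_ss = 0.106/0.0485 = 2.1856.
h_ss = 2.1856² = 4.7767 m. (Since h₀ = 10.0 m > h_ss, the level will fall toward this value.)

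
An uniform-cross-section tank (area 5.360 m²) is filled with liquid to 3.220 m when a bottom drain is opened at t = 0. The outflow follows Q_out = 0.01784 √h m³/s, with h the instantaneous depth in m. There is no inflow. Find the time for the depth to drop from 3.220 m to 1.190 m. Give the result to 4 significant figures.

422.8 s

Unsteady balance on liquid volume: A dh/dt = −0.01784 √h.
This is separable: 2 d(√h)/dt = −0.01784/A, so √h = √h₀ − (0.01784/(2A)) t.
t = 2A(√h₀ − √h)/0.01784 = 2·5.360·(√3.220 − √1.190)/0.01784
  = 10.7200 × (1.79444 − 1.09087) / 0.01784 = 422.770 s.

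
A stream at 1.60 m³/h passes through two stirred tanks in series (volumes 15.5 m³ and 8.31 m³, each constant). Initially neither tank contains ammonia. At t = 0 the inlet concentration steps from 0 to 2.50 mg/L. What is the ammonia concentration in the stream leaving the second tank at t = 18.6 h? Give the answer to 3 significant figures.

Each tank obeys Vᵢ dCᵢ/dt = Q(Cᵢ₋₁ − Cᵢ), so τᵢ = Vᵢ/Q.
τ₁ = 15.5/1.60 = 9.6875 h; τ₂ = 8.31/1.60 = 5.1937 h.
Tank 1: C₁ = C_in(1 − e^(−t/τ₁)). Tank 2 (τ₁ ≠ τ₂): C₂ = C_in[1 − (τ₁ e^(−t/τ₁) − τ₂ e^(−t/τ₂))/(τ₁ − τ₂)].
At t = 18.6: e^(−t/τ₁) = 0.14661, e^(−t/τ₂) = 0.027842.
C₂ = 2.50·[1 − (9.6875·0.14661 − 5.1937·0.027842)/(4.4938)] = 2.50·0.71613 = 1.7903 mg/L.

1.79 mg/L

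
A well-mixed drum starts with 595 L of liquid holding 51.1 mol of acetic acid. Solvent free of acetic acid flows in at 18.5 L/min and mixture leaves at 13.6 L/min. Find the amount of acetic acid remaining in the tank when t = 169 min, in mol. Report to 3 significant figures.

Let m(t) be the amount of acetic acid. Volume: V(t) = V₀ + (Q_in − Q_out) t = 595 + 4.9000 t; V(169) = 1423.1 L.
Species balance (pure solvent in): dm/dt = −Q_out · m/V(t).
Separate: dm/m = −Q_out dt/V(t) ⇒ ln(m/m₀) = −(Q_out/(Q_in−Q_out)) ln(V/V₀).
m = m₀ (V₀/V)^(Q_out/(Q_in−Q_out)) = 51.1 × (595/1423.1)^(2.7755) = 4.5424 mol.

4.54 mol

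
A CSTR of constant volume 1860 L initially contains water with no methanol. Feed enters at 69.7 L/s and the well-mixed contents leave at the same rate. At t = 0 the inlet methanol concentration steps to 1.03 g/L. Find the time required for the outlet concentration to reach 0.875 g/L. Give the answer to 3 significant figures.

Species balance: V dC/dt = Q(C_in − C) ⇒ τ = V/Q = 26.686 s.
C(t) = C_in + (C₀ − C_in) e^(−t/τ). Set C = 0.875 and solve for t:
e^(−t/τ) = (C − C_in)/(C₀ − C_in) = (0.875 − 1.03)/(0 − 1.03) = 0.15049
t = −τ ln(…) = 26.686 × 1.8939 = 50.540 s.

50.5 s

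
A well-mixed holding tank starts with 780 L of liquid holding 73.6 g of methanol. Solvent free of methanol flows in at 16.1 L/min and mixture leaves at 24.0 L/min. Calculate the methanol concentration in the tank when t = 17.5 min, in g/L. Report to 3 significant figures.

0.0634 g/L

Let m(t) be the amount of methanol. Volume: V(t) = V₀ + (Q_in − Q_out) t = 780 − 7.9000 t; V(17.5) = 641.75 L.
Species balance (pure solvent in): dm/dt = −Q_out · m/V(t).
dm/m = −Q_out dt/(V₀ − 7.9000 t); integrating gives ln(m/m₀) = −(Q_out/(Q_in−Q_out)) ln(V/V₀).
m = m₀ (V₀/V)^(Q_out/(Q_in−Q_out)) = 73.6 × (780/641.75)^(-3.0380) = 40.689 g.
C = m/V = 40.689/641.75 = 0.063403 g/L.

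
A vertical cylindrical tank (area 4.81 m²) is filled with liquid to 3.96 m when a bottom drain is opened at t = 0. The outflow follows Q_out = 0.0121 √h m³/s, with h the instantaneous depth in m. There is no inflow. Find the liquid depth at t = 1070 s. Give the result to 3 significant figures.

0.415 m

With no inflow, A dh/dt = −0.0121 √h.
This is separable: 2 d(√h)/dt = −0.0121/A, so √h = √h₀ − (0.0121/(2A)) t.
√h = √3.96 − 0.0121·1070/(2·4.81) = 1.9900 − 1.3458 = 0.64413.
h = 0.64413² = 0.41491 m.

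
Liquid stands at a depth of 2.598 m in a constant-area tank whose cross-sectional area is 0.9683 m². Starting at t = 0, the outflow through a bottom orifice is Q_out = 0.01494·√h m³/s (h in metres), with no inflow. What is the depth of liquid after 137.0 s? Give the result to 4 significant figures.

With no inflow, A dh/dt = −0.01494 √h.
This is separable: 2 d(√h)/dt = −0.01494/A, so √h = √h₀ − (0.01494/(2A)) t.
√h = √2.598 − 0.01494·137.0/(2·0.9683) = 1.61183 − 1.05689 = 0.554938.
h = 0.554938² = 0.307956 m.

0.3080 m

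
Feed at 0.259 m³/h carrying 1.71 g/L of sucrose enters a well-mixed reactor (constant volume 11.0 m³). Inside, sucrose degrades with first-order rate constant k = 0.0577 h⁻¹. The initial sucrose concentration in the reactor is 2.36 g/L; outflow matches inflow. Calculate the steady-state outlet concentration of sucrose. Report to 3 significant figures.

0.496 g/L

Accumulation = in − out − consumed: V dC/dt = Q C_in − Q C − k V C.
At steady state: 0 = Q C_in − (Q + kV) C_ss, so C_ss = Q C_in/(Q + kV).
C_ss = 0.259·1.71/(0.259 + 0.0577·11.0) = 0.44289/0.89370 = 0.49557 g/L.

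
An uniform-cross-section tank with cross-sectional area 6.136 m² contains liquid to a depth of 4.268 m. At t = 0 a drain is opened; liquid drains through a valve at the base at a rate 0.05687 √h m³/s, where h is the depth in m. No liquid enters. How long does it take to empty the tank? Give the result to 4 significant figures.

445.8 s

A dh/dt = −Q_out = −0.05687 √h.
This is separable: 2 d(√h)/dt = −0.05687/A, so √h = √h₀ − (0.05687/(2A)) t.
Tank is empty when √h = 0: t_empty = 2A√h₀/0.05687.
t_empty = 2·6.136·√4.268/0.05687 = 12.2720·2.06591/0.05687 = 445.804 s.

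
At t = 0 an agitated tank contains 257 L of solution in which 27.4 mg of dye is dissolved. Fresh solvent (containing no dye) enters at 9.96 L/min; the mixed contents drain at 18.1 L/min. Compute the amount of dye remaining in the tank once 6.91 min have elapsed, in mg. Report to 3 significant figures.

Let m(t) be the amount of dye. Volume: V(t) = V₀ + (Q_in − Q_out) t = 257 − 8.1400 t; V(6.91) = 200.75 L.
No dye enters, so dm/dt = −Q_out · (m/V).
Separate: dm/m = −Q_out dt/V(t) ⇒ ln(m/m₀) = −(Q_out/(Q_in−Q_out)) ln(V/V₀).
m = m₀ (V₀/V)^(Q_out/(Q_in−Q_out)) = 27.4 × (257/200.75)^(-2.2236) = 15.821 mg.

15.8 mg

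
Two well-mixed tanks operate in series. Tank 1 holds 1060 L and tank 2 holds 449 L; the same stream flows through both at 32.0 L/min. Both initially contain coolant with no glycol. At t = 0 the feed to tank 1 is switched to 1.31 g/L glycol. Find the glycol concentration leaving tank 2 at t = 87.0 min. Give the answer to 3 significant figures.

1.15 g/L

Time constants: τᵢ = Vᵢ/Q for each well-mixed tank.
τ₁ = 1060/32.0 = 33.125 min; τ₂ = 449/32.0 = 14.031 min.
Tank 1: C₁ = C_in(1 − e^(−t/τ₁)). Tank 2 (τ₁ ≠ τ₂): C₂ = C_in[1 − (τ₁ e^(−t/τ₁) − τ₂ e^(−t/τ₂))/(τ₁ − τ₂)].
At t = 87.0: e^(−t/τ₁) = 0.072337, e^(−t/τ₂) = 0.0020285.
C₂ = 1.31·[1 − (33.125·0.072337 − 14.031·0.0020285)/(19.094)] = 1.31·0.87600 = 1.1476 g/L.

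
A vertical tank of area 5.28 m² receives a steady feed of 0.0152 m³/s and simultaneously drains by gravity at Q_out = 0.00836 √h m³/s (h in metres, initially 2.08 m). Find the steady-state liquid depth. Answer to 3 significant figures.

3.31 m

Level balance: A dh/dt = 0.0152 − 0.00836 √h. Setting dh/dt = 0:
Q_in = 0.00836 √h_ss ⇒ √h_ss = 0.0152/0.00836 = 1.8182.
h_ss = 1.8182² = 3.3058 m. (Since h₀ = 2.08 m < h_ss, the level will rise toward this value.)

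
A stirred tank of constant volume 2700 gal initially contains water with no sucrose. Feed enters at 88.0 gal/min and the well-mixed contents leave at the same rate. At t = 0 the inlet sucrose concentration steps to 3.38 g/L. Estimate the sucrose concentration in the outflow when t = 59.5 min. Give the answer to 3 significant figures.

2.89 g/L

Transient balance on the dissolved component: V dC/dt = Q(C_in − C).
So dC/dt = (C_in − C)/τ with τ = V/Q = 2700/88.0 = 30.682 min.
Integrating: C(t) = C_in + (C₀ − C_in) e^(−t/τ).
C(59.5) = 3.38 + (0 − 3.38)·e^(−59.5/30.682) = 3.38 + (-3.3800)·0.14381 = 2.8939 g/L.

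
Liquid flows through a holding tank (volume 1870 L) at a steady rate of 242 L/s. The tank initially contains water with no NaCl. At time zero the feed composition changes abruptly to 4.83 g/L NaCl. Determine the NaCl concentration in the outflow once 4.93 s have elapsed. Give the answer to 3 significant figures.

Species balance on the tank: V dC/dt = Q(C_in − C).
So dC/dt = (C_in − C)/τ with τ = V/Q = 1870/242 = 7.7273 s.
Integrating: C(t) = C_in + (C₀ − C_in) e^(−t/τ).
C(4.93) = 4.83 + (0 − 4.83)·e^(−4.93/7.7273) = 4.83 + (-4.8300)·0.52835 = 2.2781 g/L.

2.28 g/L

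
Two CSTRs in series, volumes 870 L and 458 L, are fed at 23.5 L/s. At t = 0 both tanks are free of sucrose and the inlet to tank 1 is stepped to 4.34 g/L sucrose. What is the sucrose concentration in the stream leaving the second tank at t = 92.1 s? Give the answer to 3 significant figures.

3.62 g/L

Species balance on tank i: dCᵢ/dt = (Cᵢ₋₁ − Cᵢ)/τᵢ with τᵢ = Vᵢ/Q.
τ₁ = 870/23.5 = 37.021 s; τ₂ = 458/23.5 = 19.489 s.
Solving the cascade with C₁(0)=C₂(0)=0 gives C₂(t) = C_in[1 − (τ₁ e^(−t/τ₁) − τ₂ e^(−t/τ₂))/(τ₁ − τ₂)].
At t = 92.1: e^(−t/τ₁) = 0.083096, e^(−t/τ₂) = 0.0088649.
C₂ = 4.34·[1 − (37.021·0.083096 − 19.489·0.0088649)/(17.532)] = 4.34·0.83438 = 3.6212 g/L.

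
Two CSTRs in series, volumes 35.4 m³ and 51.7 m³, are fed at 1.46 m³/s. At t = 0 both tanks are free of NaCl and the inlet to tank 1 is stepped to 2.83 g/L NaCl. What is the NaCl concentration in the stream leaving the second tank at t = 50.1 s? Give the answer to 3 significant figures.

1.43 g/L

Each tank obeys Vᵢ dCᵢ/dt = Q(Cᵢ₋₁ − Cᵢ), so τᵢ = Vᵢ/Q.
τ₁ = 35.4/1.46 = 24.247 s; τ₂ = 51.7/1.46 = 35.411 s.
Solving the cascade with C₁(0)=C₂(0)=0 gives C₂(t) = C_in[1 − (τ₁ e^(−t/τ₁) − τ₂ e^(−t/τ₂))/(τ₁ − τ₂)].
At t = 50.1: e^(−t/τ₁) = 0.12666, e^(−t/τ₂) = 0.24297.
C₂ = 2.83·[1 − (24.247·0.12666 − 35.411·0.24297)/(-11.164)] = 2.83·0.50442 = 1.4275 g/L.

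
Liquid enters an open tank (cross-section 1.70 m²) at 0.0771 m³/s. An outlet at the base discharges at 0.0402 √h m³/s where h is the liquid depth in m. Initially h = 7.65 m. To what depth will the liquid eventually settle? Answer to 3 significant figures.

Level balance: A dh/dt = 0.0771 − 0.0402 √h. Setting dh/dt = 0:
Q_in = 0.0402 √h_ss ⇒ √h_ss = 0.0771/0.0402 = 1.9179.
h_ss = 1.9179² = 3.6784 m. (Since h₀ = 7.65 m > h_ss, the level will fall toward this value.)

3.68 m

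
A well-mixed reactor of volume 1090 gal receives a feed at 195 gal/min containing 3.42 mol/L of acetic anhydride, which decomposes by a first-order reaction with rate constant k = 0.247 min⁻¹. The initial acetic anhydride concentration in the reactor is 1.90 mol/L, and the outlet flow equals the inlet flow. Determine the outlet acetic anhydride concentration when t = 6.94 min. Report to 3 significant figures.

1.46 mol/L

Accumulation = in − out − consumed: V dC/dt = Q C_in − Q C − k V C.
dC/dt = (Q/V) C_in − (Q/V + k) C; effective rate a = Q/V + k = 0.17890 + 0.247 = 0.42590 min⁻¹.
C_ss = Q C_in/(Q + kV) = 1.4366 mol/L; C(t) = C_ss + (C₀ − C_ss) e^(−a t).
C(6.94) = 1.4366 + (0.46343)·e^(−0.42590·6.94) = 1.4366 + (0.46343)·0.052040 = 1.4607 mol/L.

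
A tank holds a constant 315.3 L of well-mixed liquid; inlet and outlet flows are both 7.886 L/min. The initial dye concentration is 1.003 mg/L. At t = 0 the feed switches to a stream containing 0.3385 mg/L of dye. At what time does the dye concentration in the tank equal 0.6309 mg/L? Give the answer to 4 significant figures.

32.82 min

Species balance: V dC/dt = Q(C_in − C) ⇒ τ = V/Q = 39.9822 min.
C(t) = C_in + (C₀ − C_in) e^(−t/τ). Set C = 0.6309 and solve for t:
e^(−t/τ) = (C − C_in)/(C₀ − C_in) = (0.6309 − 0.3385)/(1.003 − 0.3385) = 0.440030
t = −τ ln(…) = 39.9822 × 0.820912 = 32.8219 min.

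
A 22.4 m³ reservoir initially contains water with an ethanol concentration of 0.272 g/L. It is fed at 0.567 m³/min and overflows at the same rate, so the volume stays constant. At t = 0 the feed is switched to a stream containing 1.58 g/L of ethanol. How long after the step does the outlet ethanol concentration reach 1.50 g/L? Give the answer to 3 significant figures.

Species balance on the tank: V dC/dt = Q(C_in − C), so τ = V/Q = 39.506 min.
C(t) = C_in + (C₀ − C_in) e^(−t/τ). Set C = 1.50 and solve for t:
e^(−t/τ) = (C − C_in)/(C₀ − C_in) = (1.50 − 1.58)/(0.272 − 1.58) = 0.061162
t = −τ ln(…) = 39.506 × 2.7942 = 110.39 min.

110 min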